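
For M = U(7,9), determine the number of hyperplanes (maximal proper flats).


Hyperplanes of U(7,9) are flats of rank 6.
In a uniform matroid, these are exactly the (6)-element subsets.
Count = (9 choose 6) = 84.

84


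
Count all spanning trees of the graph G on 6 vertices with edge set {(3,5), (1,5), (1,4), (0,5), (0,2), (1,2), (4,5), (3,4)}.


By Kirchhoff's matrix tree theorem, the number of spanning trees equals
the determinant of any cofactor of the Laplacian matrix L.
G has 6 vertices and 8 edges.
Computing the (5 x 5) cofactor determinant gives 29.

29


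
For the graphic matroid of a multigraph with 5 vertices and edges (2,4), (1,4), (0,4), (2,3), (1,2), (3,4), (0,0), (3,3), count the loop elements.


In a graphic matroid, a loop is a self-loop edge (u,u) with rank 0.
Examining all 8 edges for self-loops...
Self-loops found: (0,0), (3,3)
Number of loops = 2.

2


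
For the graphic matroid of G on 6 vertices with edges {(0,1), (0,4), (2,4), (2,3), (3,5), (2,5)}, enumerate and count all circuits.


A circuit in a graphic matroid = edge set of a simple cycle.
G has 6 vertices and 6 edges.
Enumerating all minimal edge subsets forming cycles...
Total circuits found: 1.

1


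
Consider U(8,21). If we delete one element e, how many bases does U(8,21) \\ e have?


Deleting e from U(8,21) gives U(8,20) since n > r.
Bases of U(8,20) = C(20,8) = 20! / (8! * 12!) = 125970.

125970


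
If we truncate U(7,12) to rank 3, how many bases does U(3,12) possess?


Truncating U(7,12) to rank 3 gives U(3,12).
Bases of U(3,12) are all 3-element subsets of 12 elements.
Number of bases = C(12,3) = (12 * 11 * 10) / (1 * 2 * 3) = 220.

220


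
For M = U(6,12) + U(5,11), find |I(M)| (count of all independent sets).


For a direct sum, |I(M1+M2)| = |I(M1)| * |I(M2)|.
|I(U(6,12))| = sum C(12,k) for k=0..6 = 2510.
|I(U(5,11))| = sum C(11,k) for k=0..5 = 1024.
Total = 2510 * 1024 = 2570240.

2570240


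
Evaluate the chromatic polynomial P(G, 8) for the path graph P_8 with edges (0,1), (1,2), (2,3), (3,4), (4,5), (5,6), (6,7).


P(P_8, k) = k * (k-1)^(7).
P(8) = 8 * 7^7 = 8 * 823543 = 6588344.

6588344


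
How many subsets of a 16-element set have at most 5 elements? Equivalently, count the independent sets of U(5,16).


Independent sets of U(5,16) are all subsets of size <= 5.
Count = (16 choose 0) + (16 choose 1) + (16 choose 2) + (16 choose 3) + (16 choose 4) + (16 choose 5)
     = 1 + 16 + 120 + 560 + 1820 + 4368
     = 6885.

6885


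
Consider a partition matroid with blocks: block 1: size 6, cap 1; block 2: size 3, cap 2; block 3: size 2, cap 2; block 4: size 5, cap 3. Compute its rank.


Rank of a partition matroid = sum of min(|Si|, ci) for each block.
= min(6,1) + min(3,2) + min(2,2) + min(5,3)
= 1 + 2 + 2 + 3
= 8.

8


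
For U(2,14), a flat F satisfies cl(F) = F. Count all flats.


Flats of U(2,14): every subset of size < 2 is a flat, plus E itself.
Count = C(14,0) + C(14,1) + 1
     = 1 + 14 + 1
     = 16.

16


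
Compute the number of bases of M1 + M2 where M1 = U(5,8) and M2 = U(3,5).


Bases of a direct sum M1 + M2: |B| = |B(M1)| * |B(M2)|.
|B(U(5,8))| = C(8,5) = 56.
|B(U(3,5))| = C(5,3) = 10.
Total bases = 56 * 10 = 560.

560


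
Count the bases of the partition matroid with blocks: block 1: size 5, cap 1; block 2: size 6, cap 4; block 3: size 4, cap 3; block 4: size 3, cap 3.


A basis picks exactly ci elements from block i.
Number of bases = product of C(|Si|, ci).
= C(5,1) * C(6,4) * C(4,3) * C(3,3)
= 5 * 15 * 4 * 1
= 300.

300


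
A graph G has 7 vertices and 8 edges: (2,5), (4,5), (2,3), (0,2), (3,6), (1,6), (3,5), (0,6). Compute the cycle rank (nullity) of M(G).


Cycle rank (nullity) = |E| - r(M) = |E| - (|V| - c).
|E| = 8, |V| = 7, c = 1.
Nullity = 8 - (7 - 1) = 8 - 6 = 2.

2


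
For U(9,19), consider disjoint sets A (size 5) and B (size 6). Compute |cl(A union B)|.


|A union B| = 5 + 6 = 11 (disjoint).
In U(9,19), cl(S) = S if |S| < 9, else cl(S) = E.
Since 11 >= 9, cl(A union B) = E.
|cl(A union B)| = 19.

19


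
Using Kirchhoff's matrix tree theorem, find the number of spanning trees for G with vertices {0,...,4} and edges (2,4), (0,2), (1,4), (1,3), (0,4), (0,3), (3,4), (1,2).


By Kirchhoff's matrix tree theorem, the number of spanning trees equals
the determinant of any cofactor of the Laplacian matrix L.
G has 5 vertices and 8 edges.
Computing the (4 x 4) cofactor determinant gives 45.

45


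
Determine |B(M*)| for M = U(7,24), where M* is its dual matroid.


The dual of U(r,n) is U(n-r, n) = U(17,24).
Bases of U(17,24) are all (17)-element subsets.
|B(M*)| = C(24,17) = 346104.

346104


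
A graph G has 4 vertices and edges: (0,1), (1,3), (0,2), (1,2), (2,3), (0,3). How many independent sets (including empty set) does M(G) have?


An independent set in a graphic matroid is an acyclic edge subset.
G has 4 vertices and 6 edges.
Enumerate all 2^6 = 64 subsets, checking for acyclicity.
Total independent sets = 38.

38


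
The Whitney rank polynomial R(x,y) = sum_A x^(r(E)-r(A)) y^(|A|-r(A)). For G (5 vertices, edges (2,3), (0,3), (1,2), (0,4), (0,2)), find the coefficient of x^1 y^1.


R(x,y) = sum over A in 2^E of x^(r(E)-r(A)) * y^(|A|-r(A)).
G has 5 vertices, 5 edges. r(E) = 4.
Enumerate all 2^5 = 32 subsets.
Count subsets with r(E)-r(A)=1 and |A|-r(A)=1: 2.

2


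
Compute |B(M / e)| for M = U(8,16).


Contracting e from U(8,16) gives U(7,15).
Bases of U(7,15) = C(15,7) = 15! / (7! * 8!) = 6435.

6435


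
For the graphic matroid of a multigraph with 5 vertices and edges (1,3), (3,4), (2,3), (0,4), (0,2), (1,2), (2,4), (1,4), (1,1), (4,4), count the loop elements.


In a graphic matroid, a loop is a self-loop edge (u,u) with rank 0.
Examining all 10 edges for self-loops...
Self-loops found: (1,1), (4,4)
Number of loops = 2.

2


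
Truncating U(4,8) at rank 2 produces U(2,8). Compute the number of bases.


Truncating U(4,8) to rank 2 gives U(2,8).
Bases of U(2,8) are all 2-element subsets of 8 elements.
Number of bases = (8 choose 2) = 28.

28


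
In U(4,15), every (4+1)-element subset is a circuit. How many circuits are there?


In U(4,15), circuits are the (5)-element subsets.
Any set of 5 elements is dependent, and removing any one element gives
an independent set of size 4, so it is a minimal dependent set.
Number of circuits = (15 choose 5) = 3003.

3003


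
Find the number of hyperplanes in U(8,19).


Hyperplanes of U(8,19) are flats of rank 7.
In a uniform matroid, these are exactly the (7)-element subsets.
Count = C(19,7) = 19! / (7! * 12!) = 50388.

50388


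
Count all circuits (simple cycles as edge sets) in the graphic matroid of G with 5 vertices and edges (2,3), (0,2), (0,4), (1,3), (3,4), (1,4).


A circuit in a graphic matroid = edge set of a simple cycle.
G has 5 vertices and 6 edges.
Enumerating all minimal edge subsets forming cycles...
Total circuits found: 3.

3


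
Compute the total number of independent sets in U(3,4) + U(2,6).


For a direct sum, |I(M1+M2)| = |I(M1)| * |I(M2)|.
|I(U(3,4))| = sum C(4,k) for k=0..3 = 15.
|I(U(2,6))| = sum C(6,k) for k=0..2 = 22.
Total = 15 * 22 = 330.

330


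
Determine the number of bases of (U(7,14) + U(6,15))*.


(M1+M2)* = M1* + M2*.
M1* = U(7,14), bases: C(14,7) = 3432.
M2* = U(9,15), bases: C(15,9) = 5005.
|B(M*)| = 3432 * 5005 = 17177160.

17177160


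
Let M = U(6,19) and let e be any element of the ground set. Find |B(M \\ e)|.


Deleting e from U(6,19) gives U(6,18) since n > r.
Bases of U(6,18) = C(18,6) = 18564.

18564


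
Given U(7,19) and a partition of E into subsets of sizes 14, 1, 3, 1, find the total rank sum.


r(Ai) = min(|Ai|, 7) for each part.
Sum = min(14,7) + min(1,7) + min(3,7) + min(1,7)
    = 7 + 1 + 3 + 1
    = 12.

12


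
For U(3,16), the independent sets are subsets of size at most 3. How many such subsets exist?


Independent sets of U(3,16) are all subsets of size <= 3.
Count = C(16,0) + C(16,1) + C(16,2) + C(16,3)
     = 1 + 16 + 120 + 560
     = 697.

697


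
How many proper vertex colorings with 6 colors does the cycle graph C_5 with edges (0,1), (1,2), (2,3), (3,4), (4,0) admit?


P(C_5, k) = (k-1)^5 + (-1)^5*(k-1).
P(6) = (5)^5 - 5
= 3125 - 5 = 3120.

3120


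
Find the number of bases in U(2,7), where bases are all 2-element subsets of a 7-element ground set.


Bases of U(2,7) are all 2-element subsets of the 7-element ground set.
Number of bases = C(7,2).
C(7,2) = 7! / (2! * 5!) = 21.

21


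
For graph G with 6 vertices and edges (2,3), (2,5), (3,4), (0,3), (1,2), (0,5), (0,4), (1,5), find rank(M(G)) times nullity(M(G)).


r(M) = |V| - c = 6 - 1 = 5.
nullity = |E| - r(M) = 8 - 5 = 3.
Product = 5 * 3 = 15.

15


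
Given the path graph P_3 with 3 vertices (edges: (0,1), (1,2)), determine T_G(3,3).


A path on 3 vertices is a tree with 2 edges.
T(x,y) = x^(2) for any tree.
T(3,3) = 3^2 = 9.

9


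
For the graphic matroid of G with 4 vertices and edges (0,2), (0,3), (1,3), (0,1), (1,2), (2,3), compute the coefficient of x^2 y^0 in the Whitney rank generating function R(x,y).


R(x,y) = sum over A in 2^E of x^(r(E)-r(A)) * y^(|A|-r(A)).
G has 4 vertices, 6 edges. r(E) = 3.
Enumerate all 2^6 = 64 subsets.
Count subsets with r(E)-r(A)=2 and |A|-r(A)=0: 6.

6


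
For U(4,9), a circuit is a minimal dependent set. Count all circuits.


In U(4,9), circuits are the (5)-element subsets.
Any set of 5 elements is dependent, and removing any one element gives
an independent set of size 4, so it is a minimal dependent set.
Number of circuits = (9 choose 5) = 126.

126


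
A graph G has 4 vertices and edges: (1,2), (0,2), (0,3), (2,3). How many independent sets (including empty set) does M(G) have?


An independent set in a graphic matroid is an acyclic edge subset.
G has 4 vertices and 4 edges.
Enumerate all 2^4 = 16 subsets, checking for acyclicity.
Total independent sets = 14.

14


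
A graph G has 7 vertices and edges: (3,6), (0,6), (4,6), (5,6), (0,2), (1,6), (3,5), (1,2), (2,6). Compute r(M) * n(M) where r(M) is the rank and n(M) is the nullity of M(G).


r(M) = |V| - c = 7 - 1 = 6.
nullity = |E| - r(M) = 9 - 6 = 3.
Product = 6 * 3 = 18.

18


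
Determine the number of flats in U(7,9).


Flats of U(7,9): every subset of size < 7 is a flat, plus E itself.
Count = (9 choose 0) + (9 choose 1) + (9 choose 2) + (9 choose 3) + (9 choose 4) + (9 choose 5) + (9 choose 6) + 1
     = 1 + 9 + 36 + 84 + 126 + 126 + 84 + 1
     = 467.

467


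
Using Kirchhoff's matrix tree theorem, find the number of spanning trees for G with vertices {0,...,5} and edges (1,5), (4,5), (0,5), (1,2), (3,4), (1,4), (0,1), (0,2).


By Kirchhoff's matrix tree theorem, the number of spanning trees equals
the determinant of any cofactor of the Laplacian matrix L.
G has 6 vertices and 8 edges.
Computing the (5 x 5) cofactor determinant gives 21.

21


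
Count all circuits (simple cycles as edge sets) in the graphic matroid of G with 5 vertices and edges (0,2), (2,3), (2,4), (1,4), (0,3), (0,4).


A circuit in a graphic matroid = edge set of a simple cycle.
G has 5 vertices and 6 edges.
Enumerating all minimal edge subsets forming cycles...
Total circuits found: 3.

3


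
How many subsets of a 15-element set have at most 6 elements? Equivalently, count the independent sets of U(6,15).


Independent sets of U(6,15) are all subsets of size <= 6.
Count = (15 choose 0) + (15 choose 1) + (15 choose 2) + (15 choose 3) + (15 choose 4) + (15 choose 5) + (15 choose 6)
     = 1 + 15 + 105 + 455 + 1365 + 3003 + 5005
     = 9949.

9949


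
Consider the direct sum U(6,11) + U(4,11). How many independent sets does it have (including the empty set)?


For a direct sum, |I(M1+M2)| = |I(M1)| * |I(M2)|.
|I(U(6,11))| = sum C(11,k) for k=0..6 = 1486.
|I(U(4,11))| = sum C(11,k) for k=0..4 = 562.
Total = 1486 * 562 = 835132.

835132


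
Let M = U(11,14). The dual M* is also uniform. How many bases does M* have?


The dual of U(r,n) is U(n-r, n) = U(3,14).
Bases of U(3,14) are all (3)-element subsets.
|B(M*)| = C(14,3) = (14 * 13 * 12) / (1 * 2 * 3) = 364.

364


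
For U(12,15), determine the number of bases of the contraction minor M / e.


Contracting e from U(12,15) gives U(11,14).
Bases of U(11,14) = C(14,11) = 14! / (11! * 3!) = 364.

364


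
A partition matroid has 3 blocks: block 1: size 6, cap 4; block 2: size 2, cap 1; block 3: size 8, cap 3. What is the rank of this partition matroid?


Rank of a partition matroid = sum of min(|Si|, ci) for each block.
= min(6,4) + min(2,1) + min(8,3)
= 4 + 1 + 3
= 8.

8


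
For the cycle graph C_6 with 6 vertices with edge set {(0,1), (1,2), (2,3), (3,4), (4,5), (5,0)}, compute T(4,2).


T(C_6; x,y) = x + x^2 + ... + x^(5) + y.
T(4,2) = 4^1 + 4^2 + 4^3 + 4^4 + 4^5 + 2
= 4 + 16 + 64 + 256 + 1024 + 2
= 1366.

1366


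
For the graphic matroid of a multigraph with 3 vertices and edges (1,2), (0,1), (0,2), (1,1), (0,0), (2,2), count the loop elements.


In a graphic matroid, a loop is a self-loop edge (u,u) with rank 0.
Examining all 6 edges for self-loops...
Self-loops found: (1,1), (0,0), (2,2)
Number of loops = 3.

3


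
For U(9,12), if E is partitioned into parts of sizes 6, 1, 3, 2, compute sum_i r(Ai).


r(Ai) = min(|Ai|, 9) for each part.
Sum = min(6,9) + min(1,9) + min(3,9) + min(2,9)
    = 6 + 1 + 3 + 2
    = 12.

12


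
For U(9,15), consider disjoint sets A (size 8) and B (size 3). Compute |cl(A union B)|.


|A union B| = 8 + 3 = 11 (disjoint).
In U(9,15), cl(S) = S if |S| < 9, else cl(S) = E.
Since 11 >= 9, cl(A union B) = E.
|cl(A union B)| = 15.

15


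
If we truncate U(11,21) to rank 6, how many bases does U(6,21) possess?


Truncating U(11,21) to rank 6 gives U(6,21).
Bases of U(6,21) are all 6-element subsets of 21 elements.
Number of bases = (21 choose 6) = 54264.

54264


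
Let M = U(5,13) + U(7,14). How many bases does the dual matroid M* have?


(M1+M2)* = M1* + M2*.
M1* = U(8,13), bases: C(13,8) = 1287.
M2* = U(7,14), bases: C(14,7) = 3432.
|B(M*)| = 1287 * 3432 = 4416984.

4416984


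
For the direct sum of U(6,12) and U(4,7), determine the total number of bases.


Bases of a direct sum M1 + M2: |B| = |B(M1)| * |B(M2)|.
|B(U(6,12))| = C(12,6) = 924.
|B(U(4,7))| = C(7,4) = 35.
Total bases = 924 * 35 = 32340.

32340


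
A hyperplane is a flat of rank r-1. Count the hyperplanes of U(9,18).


Hyperplanes of U(9,18) are flats of rank 8.
In a uniform matroid, these are exactly the (8)-element subsets.
Count = (18 choose 8) = 43758.

43758


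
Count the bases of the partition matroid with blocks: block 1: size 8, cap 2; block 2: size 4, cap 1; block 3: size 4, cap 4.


A basis picks exactly ci elements from block i.
Number of bases = product of C(|Si|, ci).
= C(8,2) * C(4,1) * C(4,4)
= 28 * 4 * 1
= 112.

112


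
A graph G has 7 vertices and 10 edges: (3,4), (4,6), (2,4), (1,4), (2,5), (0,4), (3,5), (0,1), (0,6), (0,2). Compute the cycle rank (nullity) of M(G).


Cycle rank (nullity) = |E| - r(M) = |E| - (|V| - c).
|E| = 10, |V| = 7, c = 1.
Nullity = 10 - (7 - 1) = 10 - 6 = 4.

4


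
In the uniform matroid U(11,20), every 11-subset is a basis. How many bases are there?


Bases of U(11,20) are all 11-element subsets of the 20-element ground set.
Number of bases = C(20,11).
C(20,11) = 167960.

167960


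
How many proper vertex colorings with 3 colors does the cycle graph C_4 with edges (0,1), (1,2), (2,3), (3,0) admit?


P(C_4, k) = (k-1)^4 + (-1)^4*(k-1).
P(3) = (2)^4 + 2
= 16 + 2 = 18.

18


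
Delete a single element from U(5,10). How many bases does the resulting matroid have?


Deleting e from U(5,10) gives U(5,9) since n > r.
Bases of U(5,9) = C(9,5) = 126.

126


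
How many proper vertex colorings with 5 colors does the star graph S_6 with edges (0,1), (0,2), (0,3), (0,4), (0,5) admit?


P(tree, k) = k * (k-1)^(5) for any tree on 6 vertices.
P(5) = 5 * 4^5 = 5 * 1024 = 5120.

5120


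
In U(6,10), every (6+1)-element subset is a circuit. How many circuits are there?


In U(6,10), circuits are the (7)-element subsets.
Any set of 7 elements is dependent, and removing any one element gives
an independent set of size 6, so it is a minimal dependent set.
Number of circuits = C(10,7) = 120.

120


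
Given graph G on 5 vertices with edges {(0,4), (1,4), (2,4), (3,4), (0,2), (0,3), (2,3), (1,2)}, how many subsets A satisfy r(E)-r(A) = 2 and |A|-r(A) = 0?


R(x,y) = sum over A in 2^E of x^(r(E)-r(A)) * y^(|A|-r(A)).
G has 5 vertices, 8 edges. r(E) = 4.
Enumerate all 2^8 = 256 subsets.
Count subsets with r(E)-r(A)=2 and |A|-r(A)=0: 28.

28


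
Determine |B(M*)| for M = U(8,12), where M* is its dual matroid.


The dual of U(r,n) is U(n-r, n) = U(4,12).
Bases of U(4,12) are all (4)-element subsets.
|B(M*)| = C(12,4) = 12! / (4! * 8!) = 495.

495


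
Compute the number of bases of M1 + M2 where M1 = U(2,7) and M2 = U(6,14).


Bases of a direct sum M1 + M2: |B| = |B(M1)| * |B(M2)|.
|B(U(2,7))| = C(7,2) = 21.
|B(U(6,14))| = C(14,6) = 3003.
Total bases = 21 * 3003 = 63063.

63063


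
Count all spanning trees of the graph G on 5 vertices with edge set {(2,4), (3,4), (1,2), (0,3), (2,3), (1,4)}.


By Kirchhoff's matrix tree theorem, the number of spanning trees equals
the determinant of any cofactor of the Laplacian matrix L.
G has 5 vertices and 6 edges.
Computing the (4 x 4) cofactor determinant gives 8.

8


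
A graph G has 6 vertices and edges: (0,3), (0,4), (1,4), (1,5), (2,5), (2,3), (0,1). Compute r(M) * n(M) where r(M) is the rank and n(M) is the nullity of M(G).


r(M) = |V| - c = 6 - 1 = 5.
nullity = |E| - r(M) = 7 - 5 = 2.
Product = 5 * 2 = 10.

10


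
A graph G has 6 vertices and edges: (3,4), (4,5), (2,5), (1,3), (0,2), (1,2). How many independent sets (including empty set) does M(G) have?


An independent set in a graphic matroid is an acyclic edge subset.
G has 6 vertices and 6 edges.
Enumerate all 2^6 = 64 subsets, checking for acyclicity.
Total independent sets = 62.

62


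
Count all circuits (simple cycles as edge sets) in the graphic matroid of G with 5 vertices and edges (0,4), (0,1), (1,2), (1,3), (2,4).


A circuit in a graphic matroid = edge set of a simple cycle.
G has 5 vertices and 5 edges.
Enumerating all minimal edge subsets forming cycles...
Total circuits found: 1.

1


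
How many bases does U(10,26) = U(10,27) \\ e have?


Deleting e from U(10,27) gives U(10,26) since n > r.
Bases of U(10,26) = (26 choose 10) = 5311735.

5311735


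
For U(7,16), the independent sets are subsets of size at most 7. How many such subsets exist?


Independent sets of U(7,16) are all subsets of size <= 7.
Count = C(16,0) + C(16,1) + C(16,2) + C(16,3) + C(16,4) + C(16,5) + C(16,6) + C(16,7)
     = 1 + 16 + 120 + 560 + 1820 + 4368 + 8008 + 11440
     = 26333.

26333


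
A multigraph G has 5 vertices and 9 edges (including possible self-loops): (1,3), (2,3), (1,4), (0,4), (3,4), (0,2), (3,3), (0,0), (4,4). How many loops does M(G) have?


In a graphic matroid, a loop is a self-loop edge (u,u) with rank 0.
Examining all 9 edges for self-loops...
Self-loops found: (3,3), (0,0), (4,4)
Number of loops = 3.

3


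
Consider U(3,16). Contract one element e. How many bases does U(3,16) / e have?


Contracting e from U(3,16) gives U(2,15).
Bases of U(2,15) = C(15,2) = 15! / (2! * 13!) = 105.

105


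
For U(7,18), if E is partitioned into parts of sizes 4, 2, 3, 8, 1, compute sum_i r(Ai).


r(Ai) = min(|Ai|, 7) for each part.
Sum = min(4,7) + min(2,7) + min(3,7) + min(8,7) + min(1,7)
    = 4 + 2 + 3 + 7 + 1
    = 17.

17


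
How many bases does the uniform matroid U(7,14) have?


Bases of U(7,14) are all 7-element subsets of the 14-element ground set.
Number of bases = C(14,7).
(14 choose 7) = 3432.

3432


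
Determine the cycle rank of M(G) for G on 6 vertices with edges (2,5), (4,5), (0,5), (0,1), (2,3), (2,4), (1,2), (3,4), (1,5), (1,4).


Cycle rank (nullity) = |E| - r(M) = |E| - (|V| - c).
|E| = 10, |V| = 6, c = 1.
Nullity = 10 - (6 - 1) = 10 - 5 = 5.

5


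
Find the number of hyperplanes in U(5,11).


Hyperplanes of U(5,11) are flats of rank 4.
In a uniform matroid, these are exactly the (4)-element subsets.
Count = C(11,4) = 11! / (4! * 7!) = 330.

330


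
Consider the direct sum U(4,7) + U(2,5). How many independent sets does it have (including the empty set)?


For a direct sum, |I(M1+M2)| = |I(M1)| * |I(M2)|.
|I(U(4,7))| = sum C(7,k) for k=0..4 = 99.
|I(U(2,5))| = sum C(5,k) for k=0..2 = 16.
Total = 99 * 16 = 1584.

1584


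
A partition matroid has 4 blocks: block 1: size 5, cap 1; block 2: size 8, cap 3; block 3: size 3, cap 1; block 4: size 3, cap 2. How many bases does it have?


A basis picks exactly ci elements from block i.
Number of bases = product of C(|Si|, ci).
= C(5,1) * C(8,3) * C(3,1) * C(3,2)
= 5 * 56 * 3 * 3
= 2520.

2520


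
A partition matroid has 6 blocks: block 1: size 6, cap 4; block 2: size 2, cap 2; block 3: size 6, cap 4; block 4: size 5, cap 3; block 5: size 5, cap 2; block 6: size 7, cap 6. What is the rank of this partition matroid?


Rank of a partition matroid = sum of min(|Si|, ci) for each block.
= min(6,4) + min(2,2) + min(6,4) + min(5,3) + min(5,2) + min(7,6)
= 4 + 2 + 4 + 3 + 2 + 6
= 21.

21


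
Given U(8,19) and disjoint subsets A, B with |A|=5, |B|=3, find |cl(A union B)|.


|A union B| = 5 + 3 = 8 (disjoint).
In U(8,19), cl(S) = S if |S| < 8, else cl(S) = E.
Since 8 >= 8, cl(A union B) = E.
|cl(A union B)| = 19.

19


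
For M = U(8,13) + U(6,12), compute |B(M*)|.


(M1+M2)* = M1* + M2*.
M1* = U(5,13), bases: C(13,5) = 1287.
M2* = U(6,12), bases: C(12,6) = 924.
|B(M*)| = 1287 * 924 = 1189188.

1189188


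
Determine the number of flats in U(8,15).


Flats of U(8,15): every subset of size < 8 is a flat, plus E itself.
Count = (15 choose 0) + (15 choose 1) + (15 choose 2) + (15 choose 3) + (15 choose 4) + (15 choose 5) + (15 choose 6) + (15 choose 7) + 1
     = 1 + 15 + 105 + 455 + 1365 + 3003 + 5005 + 6435 + 1
     = 16385.

16385


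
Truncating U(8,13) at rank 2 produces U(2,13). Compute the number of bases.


Truncating U(8,13) to rank 2 gives U(2,13).
Bases of U(2,13) are all 2-element subsets of 13 elements.
Number of bases = C(13,2) = (13 * 12) / (1 * 2) = 78.

78


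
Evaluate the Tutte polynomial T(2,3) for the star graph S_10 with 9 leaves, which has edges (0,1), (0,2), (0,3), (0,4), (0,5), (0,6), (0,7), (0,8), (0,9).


A star on 10 vertices is a tree with 9 edges.
T(x,y) = x^(9) for any tree.
T(2,3) = 2^9 = 512.

512


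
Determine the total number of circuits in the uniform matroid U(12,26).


In U(12,26), circuits are the (13)-element subsets.
Any set of 13 elements is dependent, and removing any one element gives
an independent set of size 12, so it is a minimal dependent set.
Number of circuits = C(26,13) = 26! / (13! * 13!) = 10400600.

10400600


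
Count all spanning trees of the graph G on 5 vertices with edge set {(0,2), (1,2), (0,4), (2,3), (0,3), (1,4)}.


By Kirchhoff's matrix tree theorem, the number of spanning trees equals
the determinant of any cofactor of the Laplacian matrix L.
G has 5 vertices and 6 edges.
Computing the (4 x 4) cofactor determinant gives 11.

11


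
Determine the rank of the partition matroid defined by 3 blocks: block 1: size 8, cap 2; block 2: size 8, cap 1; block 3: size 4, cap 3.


Rank of a partition matroid = sum of min(|Si|, ci) for each block.
= min(8,2) + min(8,1) + min(4,3)
= 2 + 1 + 3
= 6.

6


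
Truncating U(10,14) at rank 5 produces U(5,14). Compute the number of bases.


Truncating U(10,14) to rank 5 gives U(5,14).
Bases of U(5,14) are all 5-element subsets of 14 elements.
Number of bases = (14 choose 5) = 2002.

2002


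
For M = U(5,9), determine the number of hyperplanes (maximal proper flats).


Hyperplanes of U(5,9) are flats of rank 4.
In a uniform matroid, these are exactly the (4)-element subsets.
Count = C(9,4) = 9! / (4! * 5!) = 126.

126


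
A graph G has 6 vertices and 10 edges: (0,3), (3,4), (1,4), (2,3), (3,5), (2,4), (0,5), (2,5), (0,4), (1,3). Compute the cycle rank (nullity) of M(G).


Cycle rank (nullity) = |E| - r(M) = |E| - (|V| - c).
|E| = 10, |V| = 6, c = 1.
Nullity = 10 - (6 - 1) = 10 - 5 = 5.

5


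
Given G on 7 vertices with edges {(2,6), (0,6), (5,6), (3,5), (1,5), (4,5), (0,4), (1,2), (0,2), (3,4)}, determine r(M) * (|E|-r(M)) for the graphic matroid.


r(M) = |V| - c = 7 - 1 = 6.
nullity = |E| - r(M) = 10 - 6 = 4.
Product = 6 * 4 = 24.

24


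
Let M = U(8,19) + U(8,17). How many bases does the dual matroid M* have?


(M1+M2)* = M1* + M2*.
M1* = U(11,19), bases: C(19,11) = 75582.
M2* = U(9,17), bases: C(17,9) = 24310.
|B(M*)| = 75582 * 24310 = 1837398420.

1837398420


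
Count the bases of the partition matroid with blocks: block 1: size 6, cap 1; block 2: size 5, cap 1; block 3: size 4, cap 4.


A basis picks exactly ci elements from block i.
Number of bases = product of C(|Si|, ci).
= C(6,1) * C(5,1) * C(4,4)
= 6 * 5 * 1
= 30.

30


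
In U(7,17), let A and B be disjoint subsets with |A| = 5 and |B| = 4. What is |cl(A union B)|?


|A union B| = 5 + 4 = 9 (disjoint).
In U(7,17), cl(S) = S if |S| < 7, else cl(S) = E.
Since 9 >= 7, cl(A union B) = E.
|cl(A union B)| = 17.

17


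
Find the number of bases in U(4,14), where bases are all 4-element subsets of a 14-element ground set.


Bases of U(4,14) are all 4-element subsets of the 14-element ground set.
Number of bases = C(14,4).
(14 choose 4) = 1001.

1001


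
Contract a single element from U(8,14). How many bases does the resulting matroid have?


Contracting e from U(8,14) gives U(7,13).
Bases of U(7,13) = C(13,7) = 1716.

1716


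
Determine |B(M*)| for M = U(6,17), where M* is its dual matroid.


The dual of U(r,n) is U(n-r, n) = U(11,17).
Bases of U(11,17) are all (11)-element subsets.
|B(M*)| = C(17,11) = 12376.

12376


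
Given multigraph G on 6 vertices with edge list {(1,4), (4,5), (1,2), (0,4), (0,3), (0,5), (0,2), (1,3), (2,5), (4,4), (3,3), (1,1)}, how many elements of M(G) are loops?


In a graphic matroid, a loop is a self-loop edge (u,u) with rank 0.
Examining all 12 edges for self-loops...
Self-loops found: (4,4), (3,3), (1,1)
Number of loops = 3.

3


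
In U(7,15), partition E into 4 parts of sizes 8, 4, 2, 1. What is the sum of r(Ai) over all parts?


r(Ai) = min(|Ai|, 7) for each part.
Sum = min(8,7) + min(4,7) + min(2,7) + min(1,7)
    = 7 + 4 + 2 + 1
    = 14.

14


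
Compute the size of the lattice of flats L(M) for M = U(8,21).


Flats of U(8,21): every subset of size < 8 is a flat, plus E itself.
Count = (21 choose 0) + (21 choose 1) + (21 choose 2) + (21 choose 3) + (21 choose 4) + (21 choose 5) + (21 choose 6) + (21 choose 7) + 1
     = 1 + 21 + 210 + 1330 + 5985 + 20349 + 54264 + 116280 + 1
     = 198441.

198441


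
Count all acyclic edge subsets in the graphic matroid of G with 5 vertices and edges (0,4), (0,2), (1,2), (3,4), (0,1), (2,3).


An independent set in a graphic matroid is an acyclic edge subset.
G has 5 vertices and 6 edges.
Enumerate all 2^6 = 64 subsets, checking for acyclicity.
Total independent sets = 52.

52


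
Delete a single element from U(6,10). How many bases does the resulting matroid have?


Deleting e from U(6,10) gives U(6,9) since n > r.
Bases of U(6,9) = (9 choose 6) = 84.

84


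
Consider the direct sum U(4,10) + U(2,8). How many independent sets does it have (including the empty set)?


For a direct sum, |I(M1+M2)| = |I(M1)| * |I(M2)|.
|I(U(4,10))| = sum C(10,k) for k=0..4 = 386.
|I(U(2,8))| = sum C(8,k) for k=0..2 = 37.
Total = 386 * 37 = 14282.

14282


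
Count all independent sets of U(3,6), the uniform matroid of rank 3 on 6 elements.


Independent sets of U(3,6) are all subsets of size <= 3.
Count = C(6,0) + C(6,1) + C(6,2) + C(6,3)
     = 1 + 6 + 15 + 20
     = 42.

42


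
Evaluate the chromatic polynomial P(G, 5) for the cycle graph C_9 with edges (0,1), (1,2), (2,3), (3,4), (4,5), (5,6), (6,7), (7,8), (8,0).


P(C_9, k) = (k-1)^9 + (-1)^9*(k-1).
P(5) = (4)^9 - 4
= 262144 - 4 = 262140.

262140


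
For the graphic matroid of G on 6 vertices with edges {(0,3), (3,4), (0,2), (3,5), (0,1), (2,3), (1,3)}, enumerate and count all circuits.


A circuit in a graphic matroid = edge set of a simple cycle.
G has 6 vertices and 7 edges.
Enumerating all minimal edge subsets forming cycles...
Total circuits found: 3.

3


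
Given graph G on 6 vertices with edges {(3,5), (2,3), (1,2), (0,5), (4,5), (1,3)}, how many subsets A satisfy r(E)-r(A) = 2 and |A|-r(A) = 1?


R(x,y) = sum over A in 2^E of x^(r(E)-r(A)) * y^(|A|-r(A)).
G has 6 vertices, 6 edges. r(E) = 5.
Enumerate all 2^6 = 64 subsets.
Count subsets with r(E)-r(A)=2 and |A|-r(A)=1: 3.

3


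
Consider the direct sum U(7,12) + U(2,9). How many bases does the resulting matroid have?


Bases of a direct sum M1 + M2: |B| = |B(M1)| * |B(M2)|.
|B(U(7,12))| = C(12,7) = 792.
|B(U(2,9))| = C(9,2) = 36.
Total bases = 792 * 36 = 28512.

28512


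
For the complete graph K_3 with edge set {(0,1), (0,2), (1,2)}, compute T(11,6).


T(K_3; x,y) = x^2 + x + y.
T(11,6) = 121 + 11 + 6 = 138.

138


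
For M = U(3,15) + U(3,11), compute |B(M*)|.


(M1+M2)* = M1* + M2*.
M1* = U(12,15), bases: C(15,12) = 455.
M2* = U(8,11), bases: C(11,8) = 165.
|B(M*)| = 455 * 165 = 75075.

75075


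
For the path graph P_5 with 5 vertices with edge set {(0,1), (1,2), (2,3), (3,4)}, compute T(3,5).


A path on 5 vertices is a tree with 4 edges.
T(x,y) = x^(4) for any tree.
T(3,5) = 3^4 = 81.

81


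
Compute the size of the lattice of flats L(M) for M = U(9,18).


Flats of U(9,18): every subset of size < 9 is a flat, plus E itself.
Count = (18 choose 0) + (18 choose 1) + (18 choose 2) + (18 choose 3) + (18 choose 4) + (18 choose 5) + (18 choose 6) + (18 choose 7) + (18 choose 8) + 1
     = 1 + 18 + 153 + 816 + 3060 + 8568 + 18564 + 31824 + 43758 + 1
     = 106763.

106763


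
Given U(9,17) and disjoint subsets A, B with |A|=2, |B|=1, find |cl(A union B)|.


|A union B| = 2 + 1 = 3 (disjoint).
In U(9,17), cl(S) = S if |S| < 9, else cl(S) = E.
Since 3 < 9, cl(A union B) = A union B.
|cl(A union B)| = 3.

3


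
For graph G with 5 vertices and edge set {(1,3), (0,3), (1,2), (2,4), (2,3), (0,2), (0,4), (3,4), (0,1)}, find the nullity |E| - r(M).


Cycle rank (nullity) = |E| - r(M) = |E| - (|V| - c).
|E| = 9, |V| = 5, c = 1.
Nullity = 9 - (5 - 1) = 9 - 4 = 5.

5


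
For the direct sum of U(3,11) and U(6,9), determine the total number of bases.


Bases of a direct sum M1 + M2: |B| = |B(M1)| * |B(M2)|.
|B(U(3,11))| = C(11,3) = 165.
|B(U(6,9))| = C(9,6) = 84.
Total bases = 165 * 84 = 13860.

13860


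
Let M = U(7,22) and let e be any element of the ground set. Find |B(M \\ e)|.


Deleting e from U(7,22) gives U(7,21) since n > r.
Bases of U(7,21) = (21 choose 7) = 116280.

116280


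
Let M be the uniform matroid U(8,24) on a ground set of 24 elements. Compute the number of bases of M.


Bases of U(8,24) are all 8-element subsets of the 24-element ground set.
Number of bases = C(24,8).
(24 choose 8) = 735471.

735471


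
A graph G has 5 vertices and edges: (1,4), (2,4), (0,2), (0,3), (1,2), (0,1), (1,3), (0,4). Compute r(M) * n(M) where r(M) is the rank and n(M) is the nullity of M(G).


r(M) = |V| - c = 5 - 1 = 4.
nullity = |E| - r(M) = 8 - 4 = 4.
Product = 4 * 4 = 16.

16


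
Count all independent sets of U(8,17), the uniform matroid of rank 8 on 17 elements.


Independent sets of U(8,17) are all subsets of size <= 8.
Count = (17 choose 0) + (17 choose 1) + (17 choose 2) + (17 choose 3) + (17 choose 4) + (17 choose 5) + (17 choose 6) + (17 choose 7) + (17 choose 8)
     = 1 + 17 + 136 + 680 + 2380 + 6188 + 12376 + 19448 + 24310
     = 65536.

65536


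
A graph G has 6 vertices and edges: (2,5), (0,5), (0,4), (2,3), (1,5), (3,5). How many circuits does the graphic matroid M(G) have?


A circuit in a graphic matroid = edge set of a simple cycle.
G has 6 vertices and 6 edges.
Enumerating all minimal edge subsets forming cycles...
Total circuits found: 1.

1


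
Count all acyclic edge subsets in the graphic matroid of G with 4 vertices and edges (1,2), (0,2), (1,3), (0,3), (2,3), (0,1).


An independent set in a graphic matroid is an acyclic edge subset.
G has 4 vertices and 6 edges.
Enumerate all 2^6 = 64 subsets, checking for acyclicity.
Total independent sets = 38.

38


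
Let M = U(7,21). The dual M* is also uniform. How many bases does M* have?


The dual of U(r,n) is U(n-r, n) = U(14,21).
Bases of U(14,21) are all (14)-element subsets.
|B(M*)| = C(21,14) = 21! / (14! * 7!) = 116280.

116280


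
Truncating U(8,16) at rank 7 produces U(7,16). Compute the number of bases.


Truncating U(8,16) to rank 7 gives U(7,16).
Bases of U(7,16) are all 7-element subsets of 16 elements.
Number of bases = C(16,7) = 16! / (7! * 9!) = 11440.

11440


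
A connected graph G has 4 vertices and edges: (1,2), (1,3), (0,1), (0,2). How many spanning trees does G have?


By Kirchhoff's matrix tree theorem, the number of spanning trees equals
the determinant of any cofactor of the Laplacian matrix L.
G has 4 vertices and 4 edges.
Computing the (3 x 3) cofactor determinant gives 3.

3


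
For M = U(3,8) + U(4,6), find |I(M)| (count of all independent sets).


For a direct sum, |I(M1+M2)| = |I(M1)| * |I(M2)|.
|I(U(3,8))| = sum C(8,k) for k=0..3 = 93.
|I(U(4,6))| = sum C(6,k) for k=0..4 = 57.
Total = 93 * 57 = 5301.

5301


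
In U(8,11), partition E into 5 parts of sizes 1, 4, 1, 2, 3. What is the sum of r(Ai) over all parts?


r(Ai) = min(|Ai|, 8) for each part.
Sum = min(1,8) + min(4,8) + min(1,8) + min(2,8) + min(3,8)
    = 1 + 4 + 1 + 2 + 3
    = 11.

11


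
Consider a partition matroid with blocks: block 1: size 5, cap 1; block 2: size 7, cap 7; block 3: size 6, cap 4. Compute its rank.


Rank of a partition matroid = sum of min(|Si|, ci) for each block.
= min(5,1) + min(7,7) + min(6,4)
= 1 + 7 + 4
= 12.

12


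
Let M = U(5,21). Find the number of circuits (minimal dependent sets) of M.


In U(5,21), circuits are the (6)-element subsets.
Any set of 6 elements is dependent, and removing any one element gives
an independent set of size 5, so it is a minimal dependent set.
Number of circuits = C(21,6) = 21! / (6! * 15!) = 54264.

54264


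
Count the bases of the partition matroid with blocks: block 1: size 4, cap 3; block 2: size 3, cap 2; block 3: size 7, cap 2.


A basis picks exactly ci elements from block i.
Number of bases = product of C(|Si|, ci).
= C(4,3) * C(3,2) * C(7,2)
= 4 * 3 * 21
= 252.

252


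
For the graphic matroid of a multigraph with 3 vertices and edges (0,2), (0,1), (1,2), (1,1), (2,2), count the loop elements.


In a graphic matroid, a loop is a self-loop edge (u,u) with rank 0.
Examining all 5 edges for self-loops...
Self-loops found: (1,1), (2,2)
Number of loops = 2.

2


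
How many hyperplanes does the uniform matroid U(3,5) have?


Hyperplanes of U(3,5) are flats of rank 2.
In a uniform matroid, these are exactly the (2)-element subsets.
Count = C(5,2) = 5! / (2! * 3!) = 10.

10


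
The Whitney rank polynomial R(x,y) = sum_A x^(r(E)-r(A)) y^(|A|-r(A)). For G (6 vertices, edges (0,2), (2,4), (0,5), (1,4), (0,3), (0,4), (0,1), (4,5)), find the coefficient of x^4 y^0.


R(x,y) = sum over A in 2^E of x^(r(E)-r(A)) * y^(|A|-r(A)).
G has 6 vertices, 8 edges. r(E) = 5.
Enumerate all 2^8 = 256 subsets.
Count subsets with r(E)-r(A)=4 and |A|-r(A)=0: 8.

8


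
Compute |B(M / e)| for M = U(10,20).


Contracting e from U(10,20) gives U(9,19).
Bases of U(9,19) = C(19,9) = 19! / (9! * 10!) = 92378.

92378


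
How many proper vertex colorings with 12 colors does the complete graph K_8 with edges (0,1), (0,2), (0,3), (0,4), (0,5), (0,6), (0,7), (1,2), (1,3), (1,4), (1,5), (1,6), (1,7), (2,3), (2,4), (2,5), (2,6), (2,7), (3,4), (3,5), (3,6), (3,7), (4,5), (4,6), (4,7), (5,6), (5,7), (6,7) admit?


P(K_8, k) = k(k-1)(k-2)...(k-7).
P(12) = (12) * (11) * (10) * (9) * (8) * (7) * (6) * (5) = 19958400.

19958400


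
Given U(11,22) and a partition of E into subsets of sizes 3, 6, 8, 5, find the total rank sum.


r(Ai) = min(|Ai|, 11) for each part.
Sum = min(3,11) + min(6,11) + min(8,11) + min(5,11)
    = 3 + 6 + 8 + 5
    = 22.

22


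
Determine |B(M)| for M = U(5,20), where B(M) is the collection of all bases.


Bases of U(5,20) are all 5-element subsets of the 20-element ground set.
Number of bases = C(20,5).
C(20,5) = 15504.

15504


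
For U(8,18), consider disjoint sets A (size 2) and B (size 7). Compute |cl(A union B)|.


|A union B| = 2 + 7 = 9 (disjoint).
In U(8,18), cl(S) = S if |S| < 8, else cl(S) = E.
Since 9 >= 8, cl(A union B) = E.
|cl(A union B)| = 18.

18


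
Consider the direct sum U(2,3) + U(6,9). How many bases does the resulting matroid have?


Bases of a direct sum M1 + M2: |B| = |B(M1)| * |B(M2)|.
|B(U(2,3))| = C(3,2) = 3.
|B(U(6,9))| = C(9,6) = 84.
Total bases = 3 * 84 = 252.

252


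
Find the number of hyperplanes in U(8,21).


Hyperplanes of U(8,21) are flats of rank 7.
In a uniform matroid, these are exactly the (7)-element subsets.
Count = C(21,7) = 21! / (7! * 14!) = 116280.

116280


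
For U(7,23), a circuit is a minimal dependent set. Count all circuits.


In U(7,23), circuits are the (8)-element subsets.
Any set of 8 elements is dependent, and removing any one element gives
an independent set of size 7, so it is a minimal dependent set.
Number of circuits = (23 choose 8) = 490314.

490314


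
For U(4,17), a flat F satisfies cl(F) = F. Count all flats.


Flats of U(4,17): every subset of size < 4 is a flat, plus E itself.
Count = C(17,0) + C(17,1) + C(17,2) + C(17,3) + 1
     = 1 + 17 + 136 + 680 + 1
     = 835.

835


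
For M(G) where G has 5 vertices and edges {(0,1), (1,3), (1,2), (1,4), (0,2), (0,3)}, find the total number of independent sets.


An independent set in a graphic matroid is an acyclic edge subset.
G has 5 vertices and 6 edges.
Enumerate all 2^6 = 64 subsets, checking for acyclicity.
Total independent sets = 48.

48


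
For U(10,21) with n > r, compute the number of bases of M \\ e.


Deleting e from U(10,21) gives U(10,20) since n > r.
Bases of U(10,20) = C(20,10) = 184756.

184756


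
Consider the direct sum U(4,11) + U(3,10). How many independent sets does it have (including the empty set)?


For a direct sum, |I(M1+M2)| = |I(M1)| * |I(M2)|.
|I(U(4,11))| = sum C(11,k) for k=0..4 = 562.
|I(U(3,10))| = sum C(10,k) for k=0..3 = 176.
Total = 562 * 176 = 98912.

98912


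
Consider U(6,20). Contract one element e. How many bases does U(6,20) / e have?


Contracting e from U(6,20) gives U(5,19).
Bases of U(5,19) = (19 choose 5) = 11628.

11628


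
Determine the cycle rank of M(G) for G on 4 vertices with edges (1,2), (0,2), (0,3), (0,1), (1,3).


Cycle rank (nullity) = |E| - r(M) = |E| - (|V| - c).
|E| = 5, |V| = 4, c = 1.
Nullity = 5 - (4 - 1) = 5 - 3 = 2.

2


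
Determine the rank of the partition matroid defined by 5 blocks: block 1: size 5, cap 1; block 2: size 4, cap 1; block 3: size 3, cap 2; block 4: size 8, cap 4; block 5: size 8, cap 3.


Rank of a partition matroid = sum of min(|Si|, ci) for each block.
= min(5,1) + min(4,1) + min(3,2) + min(8,4) + min(8,3)
= 1 + 1 + 2 + 4 + 3
= 11.

11


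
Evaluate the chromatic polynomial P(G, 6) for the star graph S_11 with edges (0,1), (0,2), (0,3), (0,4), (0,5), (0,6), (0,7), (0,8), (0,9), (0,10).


P(tree, k) = k * (k-1)^(10) for any tree on 11 vertices.
P(6) = 6 * 5^10 = 6 * 9765625 = 58593750.

58593750
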